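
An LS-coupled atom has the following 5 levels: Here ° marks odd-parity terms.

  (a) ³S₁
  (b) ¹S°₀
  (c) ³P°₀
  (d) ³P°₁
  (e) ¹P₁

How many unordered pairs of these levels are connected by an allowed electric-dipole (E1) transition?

3

(a)–(b): forbidden (ΔS, ΔL).
(a)–(c): allowed.
(a)–(d): allowed.
(a)–(e): forbidden (parity, ΔS).
(b)–(c): forbidden (parity, ΔS, ΔJ).
(b)–(d): forbidden (parity, ΔS).
(b)–(e): allowed.
(c)–(d): forbidden (parity).
(c)–(e): forbidden (ΔS).
(d)–(e): forbidden (ΔS).
Allowed pairs: 3 of 10.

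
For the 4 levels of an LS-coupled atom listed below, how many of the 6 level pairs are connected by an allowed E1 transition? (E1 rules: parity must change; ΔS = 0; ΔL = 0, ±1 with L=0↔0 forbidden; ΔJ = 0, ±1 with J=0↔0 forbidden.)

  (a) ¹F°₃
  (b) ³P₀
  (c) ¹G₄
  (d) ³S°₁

2

(a)–(b): forbidden (ΔS, ΔL, ΔJ).
(a)–(c): allowed.
(a)–(d): forbidden (parity, ΔS, ΔL, ΔJ).
(b)–(c): forbidden (parity, ΔS, ΔL, ΔJ).
(b)–(d): allowed.
(c)–(d): forbidden (ΔS, ΔL, ΔJ).
Allowed pairs: 2 of 6.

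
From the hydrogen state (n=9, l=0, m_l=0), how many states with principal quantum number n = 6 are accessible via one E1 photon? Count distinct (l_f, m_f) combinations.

E1 requires Δl = ±1, so l_f ∈ {-1, 1}; with 0 ≤ l_f ≤ n_f−1 = 5, the allowed l_f values are {1}.
For l_f = 1: m_f ∈ {m_i−1, m_i, m_i+1} ∩ [−1, 1] = {-1, 0, 1} → 3 states.
Total: 3.

3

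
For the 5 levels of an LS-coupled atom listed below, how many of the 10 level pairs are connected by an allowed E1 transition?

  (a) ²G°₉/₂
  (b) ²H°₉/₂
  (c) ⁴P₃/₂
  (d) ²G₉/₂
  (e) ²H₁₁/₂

(a)–(b): forbidden (parity).
(a)–(c): forbidden (ΔS, ΔL, ΔJ).
(a)–(d): allowed.
(a)–(e): allowed.
(b)–(c): forbidden (ΔS, ΔL, ΔJ).
(b)–(d): allowed.
(b)–(e): allowed.
(c)–(d): forbidden (parity, ΔS, ΔL, ΔJ).
(c)–(e): forbidden (parity, ΔS, ΔL, ΔJ).
(d)–(e): forbidden (parity).
Allowed pairs: 4 of 10.

4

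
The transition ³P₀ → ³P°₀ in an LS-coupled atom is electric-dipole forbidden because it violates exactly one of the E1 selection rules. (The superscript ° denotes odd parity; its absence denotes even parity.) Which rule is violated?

the J=0 ↔ J=0 exclusion

Reading off the term symbols: S 1→1, L 1→1, J 0→0, parity even→odd.
ΔS = 0: S: 1 → 1 — passes.
ΔL = 0, ±1 (not L=0↔0): L: 1 → 1, ΔL = +0 — passes.
ΔJ = 0, ±1 (not J=0↔0): J: 0 → 0, ΔJ = +0 — fails.
Parity must change: even → odd — passes.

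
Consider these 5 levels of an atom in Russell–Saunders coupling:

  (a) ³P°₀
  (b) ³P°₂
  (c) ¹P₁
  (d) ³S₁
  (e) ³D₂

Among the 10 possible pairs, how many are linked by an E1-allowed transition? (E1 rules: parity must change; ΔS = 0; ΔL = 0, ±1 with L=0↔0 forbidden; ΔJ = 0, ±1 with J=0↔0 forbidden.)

3

(a)–(b): forbidden (parity, ΔJ).
(a)–(c): forbidden (ΔS).
(a)–(d): allowed.
(a)–(e): forbidden (ΔJ).
(b)–(c): forbidden (ΔS).
(b)–(d): allowed.
(b)–(e): allowed.
(c)–(d): forbidden (parity, ΔS).
(c)–(e): forbidden (parity, ΔS).
(d)–(e): forbidden (parity, ΔL).
Allowed pairs: 3 of 10.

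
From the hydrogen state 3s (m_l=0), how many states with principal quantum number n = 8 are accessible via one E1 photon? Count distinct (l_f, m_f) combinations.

3

E1 requires Δl = ±1, so l_f ∈ {-1, 1}; with 0 ≤ l_f ≤ n_f−1 = 7, the allowed l_f values are {1}.
For l_f = 1: m_f ∈ {m_i−1, m_i, m_i+1} ∩ [−1, 1] = {-1, 0, 1} → 3 states.
Total: 3.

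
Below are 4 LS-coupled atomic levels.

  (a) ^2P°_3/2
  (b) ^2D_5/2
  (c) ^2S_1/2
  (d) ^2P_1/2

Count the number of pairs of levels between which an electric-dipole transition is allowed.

(a)–(b): allowed.
(a)–(c): allowed.
(a)–(d): allowed.
(b)–(c): forbidden (parity, ΔL, ΔJ).
(b)–(d): forbidden (parity, ΔJ).
(c)–(d): forbidden (parity).
Allowed pairs: 3 of 6.

3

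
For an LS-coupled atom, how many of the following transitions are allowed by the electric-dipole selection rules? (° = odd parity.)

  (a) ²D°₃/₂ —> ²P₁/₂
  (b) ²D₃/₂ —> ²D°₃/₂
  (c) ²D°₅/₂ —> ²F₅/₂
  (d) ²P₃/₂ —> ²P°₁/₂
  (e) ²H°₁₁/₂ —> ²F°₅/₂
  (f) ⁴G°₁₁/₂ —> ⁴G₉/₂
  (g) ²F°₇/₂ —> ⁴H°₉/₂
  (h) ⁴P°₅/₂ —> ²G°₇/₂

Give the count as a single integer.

5

(a) allowed
(b) allowed
(c) allowed
(d) allowed
(e) forbidden (parity, ΔL, ΔJ fail)
(f) allowed
(g) forbidden (parity, ΔS, ΔL fail)
(h) forbidden (parity, ΔS, ΔL fail)
Total allowed: 5 of 8.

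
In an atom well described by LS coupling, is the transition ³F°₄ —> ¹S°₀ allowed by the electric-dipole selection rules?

forbidden

Reading off the term symbols: S 1→0, L 3→0, J 4→0, parity odd→odd.
Parity must change: odd → odd — violated.
ΔS = 0: S: 1 → 0 — violated.
ΔL = 0, ±1 (not L=0↔0): L: 3 → 0, ΔL = -3 — violated.
ΔJ = 0, ±1 (not J=0↔0): J: 4 → 0, ΔJ = -4 — violated.
Rule(s) violated: parity, ΔS, ΔL, ΔJ.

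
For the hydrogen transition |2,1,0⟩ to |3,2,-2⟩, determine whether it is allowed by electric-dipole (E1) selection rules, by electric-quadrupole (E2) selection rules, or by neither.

Δl = 2 − 1 = +1; l_i + l_f = 3.
Δm_l = -2.
E1 (Δl = ±1, |Δm_l| ≤ 1): not satisfied.
E2 (Δl = 0,±2, l_i+l_f ≥ 2, |Δm_l| ≤ 2): not satisfied.

neither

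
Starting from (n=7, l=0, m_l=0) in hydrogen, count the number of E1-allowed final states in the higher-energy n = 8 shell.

3

E1 requires Δl = ±1, so l_f ∈ {-1, 1}; with 0 ≤ l_f ≤ n_f−1 = 7, the allowed l_f values are {1}.
For l_f = 1: m_f ∈ {m_i−1, m_i, m_i+1} ∩ [−1, 1] = {-1, 0, 1} → 3 states.
Total: 3.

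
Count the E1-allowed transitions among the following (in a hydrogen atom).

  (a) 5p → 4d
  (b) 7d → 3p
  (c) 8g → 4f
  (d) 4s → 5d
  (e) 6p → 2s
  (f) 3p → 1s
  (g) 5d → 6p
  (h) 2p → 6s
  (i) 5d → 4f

8

(a) allowed
(b) allowed
(c) allowed
(d) forbidden — Δl = +2 (E1 requires Δl = ±1)
(e) allowed
(f) allowed
(g) allowed
(h) allowed
(i) allowed
Total allowed: 8 of 9.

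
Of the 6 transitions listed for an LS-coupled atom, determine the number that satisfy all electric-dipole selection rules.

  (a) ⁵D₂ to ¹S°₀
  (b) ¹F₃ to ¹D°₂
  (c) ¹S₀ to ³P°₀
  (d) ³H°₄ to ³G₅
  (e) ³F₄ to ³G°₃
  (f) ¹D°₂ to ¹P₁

4

(a) forbidden (ΔS, ΔL, ΔJ fail)
(b) allowed
(c) forbidden (ΔS, ΔJ fail)
(d) allowed
(e) allowed
(f) allowed
Total allowed: 4 of 6.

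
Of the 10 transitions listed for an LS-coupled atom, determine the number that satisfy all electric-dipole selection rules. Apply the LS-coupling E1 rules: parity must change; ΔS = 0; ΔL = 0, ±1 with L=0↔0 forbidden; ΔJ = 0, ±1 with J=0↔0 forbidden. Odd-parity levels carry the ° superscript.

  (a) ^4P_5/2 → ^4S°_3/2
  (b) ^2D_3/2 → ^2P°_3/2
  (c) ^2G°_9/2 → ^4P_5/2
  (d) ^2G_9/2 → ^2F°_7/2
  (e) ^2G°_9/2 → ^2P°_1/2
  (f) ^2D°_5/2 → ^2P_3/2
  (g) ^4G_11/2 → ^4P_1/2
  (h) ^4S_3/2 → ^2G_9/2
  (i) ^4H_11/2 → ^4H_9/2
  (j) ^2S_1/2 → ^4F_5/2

4

(a) allowed
(b) allowed
(c) forbidden (ΔS, ΔL, ΔJ fail)
(d) allowed
(e) forbidden (parity, ΔL, ΔJ fail)
(f) allowed
(g) forbidden (parity, ΔL, ΔJ fail)
(h) forbidden (parity, ΔS, ΔL, ΔJ fail)
(i) forbidden (parity fails)
(j) forbidden (parity, ΔS, ΔL, ΔJ fail)
Total allowed: 4 of 10.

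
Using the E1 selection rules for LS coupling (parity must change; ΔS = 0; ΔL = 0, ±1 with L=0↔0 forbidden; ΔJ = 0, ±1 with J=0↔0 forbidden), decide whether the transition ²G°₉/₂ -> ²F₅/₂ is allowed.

Reading off the term symbols: S 1/2→1/2, L 4→3, J 9/2→5/2, parity odd→even.
Parity must change: odd → even — ✓.
ΔS = 0: S: 1/2 → 1/2 — ✓.
ΔL = 0, ±1 (not L=0↔0): L: 4 → 3, ΔL = -1 — ✓.
ΔJ = 0, ±1 (not J=0↔0): J: 9/2 → 5/2, ΔJ = -2 — ✗.
Rule(s) violated: ΔJ.

forbidden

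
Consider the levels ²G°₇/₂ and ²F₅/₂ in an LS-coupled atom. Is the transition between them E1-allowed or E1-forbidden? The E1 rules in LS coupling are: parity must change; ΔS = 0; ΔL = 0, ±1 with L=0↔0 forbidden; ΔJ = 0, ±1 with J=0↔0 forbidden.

allowed

Reading off the term symbols: S 1/2→1/2, L 4→3, J 7/2→5/2, parity odd→even.
Parity must change: odd → even — satisfied.
ΔS = 0: S: 1/2 → 1/2 — satisfied.
ΔL = 0, ±1 (not L=0↔0): L: 4 → 3, ΔL = -1 — satisfied.
ΔJ = 0, ±1 (not J=0↔0): J: 7/2 → 5/2, ΔJ = -1 — satisfied.
All four E1 rules are satisfied.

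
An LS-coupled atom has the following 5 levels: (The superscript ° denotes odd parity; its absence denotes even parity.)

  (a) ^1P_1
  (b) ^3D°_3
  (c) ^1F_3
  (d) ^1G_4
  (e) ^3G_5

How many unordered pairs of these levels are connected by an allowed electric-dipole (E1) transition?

0

(a)–(b): forbidden (ΔS, ΔJ).
(a)–(c): forbidden (parity, ΔL, ΔJ).
(a)–(d): forbidden (parity, ΔL, ΔJ).
(a)–(e): forbidden (parity, ΔS, ΔL, ΔJ).
(b)–(c): forbidden (ΔS).
(b)–(d): forbidden (ΔS, ΔL).
(b)–(e): forbidden (ΔL, ΔJ).
(c)–(d): forbidden (parity).
(c)–(e): forbidden (parity, ΔS, ΔJ).
(d)–(e): forbidden (parity, ΔS).
Allowed pairs: 0 of 10.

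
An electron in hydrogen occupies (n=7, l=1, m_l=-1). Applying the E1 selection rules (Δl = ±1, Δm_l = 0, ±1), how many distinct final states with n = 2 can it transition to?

1

E1 requires Δl = ±1, so l_f ∈ {0, 2}; with 0 ≤ l_f ≤ n_f−1 = 1, the allowed l_f values are {0}.
For l_f = 0: m_f ∈ {m_i−1, m_i, m_i+1} ∩ [−0, 0] = {0} → 1 state.
Total: 1.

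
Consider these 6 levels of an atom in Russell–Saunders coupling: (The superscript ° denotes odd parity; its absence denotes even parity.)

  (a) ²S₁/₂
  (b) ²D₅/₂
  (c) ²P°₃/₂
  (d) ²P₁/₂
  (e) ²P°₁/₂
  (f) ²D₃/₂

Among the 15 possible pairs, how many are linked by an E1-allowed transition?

7

(a)–(b): forbidden (parity, ΔL, ΔJ).
(a)–(c): allowed.
(a)–(d): forbidden (parity).
(a)–(e): allowed.
(a)–(f): forbidden (parity, ΔL).
(b)–(c): allowed.
(b)–(d): forbidden (parity, ΔJ).
(b)–(e): forbidden (ΔJ).
(b)–(f): forbidden (parity).
(c)–(d): allowed.
(c)–(e): forbidden (parity).
(c)–(f): allowed.
(d)–(e): allowed.
(d)–(f): forbidden (parity).
(e)–(f): allowed.
Allowed pairs: 7 of 15.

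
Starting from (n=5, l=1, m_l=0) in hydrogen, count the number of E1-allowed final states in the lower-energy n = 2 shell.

E1 requires Δl = ±1, so l_f ∈ {0, 2}; with 0 ≤ l_f ≤ n_f−1 = 1, the allowed l_f values are {0}.
For l_f = 0: m_f ∈ {m_i−1, m_i, m_i+1} ∩ [−0, 0] = {0} → 1 state.
Total: 1.

1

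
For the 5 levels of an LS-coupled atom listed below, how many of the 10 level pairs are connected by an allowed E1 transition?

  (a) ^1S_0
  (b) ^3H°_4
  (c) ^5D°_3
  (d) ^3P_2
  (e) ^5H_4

(a)–(b): forbidden (ΔS, ΔL, ΔJ).
(a)–(c): forbidden (ΔS, ΔL, ΔJ).
(a)–(d): forbidden (parity, ΔS, ΔJ).
(a)–(e): forbidden (parity, ΔS, ΔL, ΔJ).
(b)–(c): forbidden (parity, ΔS, ΔL).
(b)–(d): forbidden (ΔL, ΔJ).
(b)–(e): forbidden (ΔS).
(c)–(d): forbidden (ΔS).
(c)–(e): forbidden (ΔL).
(d)–(e): forbidden (parity, ΔS, ΔL, ΔJ).
Allowed pairs: 0 of 10.

0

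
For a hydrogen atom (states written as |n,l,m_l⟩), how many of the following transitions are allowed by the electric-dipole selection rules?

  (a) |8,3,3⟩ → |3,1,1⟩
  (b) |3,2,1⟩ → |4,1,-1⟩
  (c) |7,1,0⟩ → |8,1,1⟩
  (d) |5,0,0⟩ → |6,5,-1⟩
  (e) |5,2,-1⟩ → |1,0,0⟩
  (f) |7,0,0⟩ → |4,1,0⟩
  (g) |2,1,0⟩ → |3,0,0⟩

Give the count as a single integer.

2

(a) forbidden — Δl = -2 (E1 requires Δl = ±1); Δm_l = -2 (E1 requires Δm_l = 0, ±1)
(b) forbidden — Δm_l = -2 (E1 requires Δm_l = 0, ±1)
(c) forbidden — Δl = +0 (E1 requires Δl = ±1)
(d) forbidden — Δl = +5 (E1 requires Δl = ±1)
(e) forbidden — Δl = -2 (E1 requires Δl = ±1)
(f) allowed
(g) allowed
Total allowed: 2 of 7.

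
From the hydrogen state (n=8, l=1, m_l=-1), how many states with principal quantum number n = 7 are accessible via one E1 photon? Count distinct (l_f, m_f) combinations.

E1 requires Δl = ±1, so l_f ∈ {0, 2}; with 0 ≤ l_f ≤ n_f−1 = 6, the allowed l_f values are {0, 2}.
For l_f = 0: m_f ∈ {m_i−1, m_i, m_i+1} ∩ [−0, 0] = {0} → 1 state.
For l_f = 2: m_f ∈ {m_i−1, m_i, m_i+1} ∩ [−2, 2] = {-2, -1, 0} → 3 states.
Total: 4.

4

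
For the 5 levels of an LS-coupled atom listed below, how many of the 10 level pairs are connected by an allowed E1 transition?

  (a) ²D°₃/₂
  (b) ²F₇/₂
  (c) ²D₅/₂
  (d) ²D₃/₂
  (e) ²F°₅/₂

(a)–(b): forbidden (ΔJ).
(a)–(c): allowed.
(a)–(d): allowed.
(a)–(e): forbidden (parity).
(b)–(c): forbidden (parity).
(b)–(d): forbidden (parity, ΔJ).
(b)–(e): allowed.
(c)–(d): forbidden (parity).
(c)–(e): allowed.
(d)–(e): allowed.
Allowed pairs: 5 of 10.

5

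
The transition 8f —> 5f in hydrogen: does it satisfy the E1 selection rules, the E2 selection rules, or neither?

Δl = 3 − 3 = +0; l_i + l_f = 6.
E1 (Δl = ±1): not satisfied.
E2 (Δl = 0,±2, l_i+l_f ≥ 2): satisfied.

E2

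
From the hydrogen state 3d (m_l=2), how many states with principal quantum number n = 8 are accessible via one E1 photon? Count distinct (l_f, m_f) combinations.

4

E1 requires Δl = ±1, so l_f ∈ {1, 3}; with 0 ≤ l_f ≤ n_f−1 = 7, the allowed l_f values are {1, 3}.
For l_f = 1: m_f ∈ {m_i−1, m_i, m_i+1} ∩ [−1, 1] = {1} → 1 state.
For l_f = 3: m_f ∈ {m_i−1, m_i, m_i+1} ∩ [−3, 3] = {1, 2, 3} → 3 states.
Total: 4.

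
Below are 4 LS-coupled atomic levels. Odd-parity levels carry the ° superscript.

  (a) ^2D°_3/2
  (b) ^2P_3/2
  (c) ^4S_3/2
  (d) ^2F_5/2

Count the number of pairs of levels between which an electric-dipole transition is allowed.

(a)–(b): allowed.
(a)–(c): forbidden (ΔS, ΔL).
(a)–(d): allowed.
(b)–(c): forbidden (parity, ΔS).
(b)–(d): forbidden (parity, ΔL).
(c)–(d): forbidden (parity, ΔS, ΔL).
Allowed pairs: 2 of 6.

2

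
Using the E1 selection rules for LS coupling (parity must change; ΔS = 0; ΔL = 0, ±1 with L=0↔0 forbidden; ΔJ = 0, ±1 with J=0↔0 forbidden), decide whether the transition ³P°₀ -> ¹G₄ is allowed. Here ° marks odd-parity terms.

forbidden

Initial level: S=1, L=1, J=0, parity odd. Final level: S=0, L=4, J=4, parity even.
Parity must change: odd → even — satisfied.
ΔS = 0: S: 1 → 0 — violated.
ΔL = 0, ±1 (not L=0↔0): L: 1 → 4, ΔL = +3 — violated.
ΔJ = 0, ±1 (not J=0↔0): J: 0 → 4, ΔJ = +4 — violated.
Rule(s) violated: ΔS, ΔL, ΔJ.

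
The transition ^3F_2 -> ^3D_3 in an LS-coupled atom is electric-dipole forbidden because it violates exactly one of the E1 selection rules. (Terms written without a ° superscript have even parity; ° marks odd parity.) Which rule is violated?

Initial level: S=1, L=3, J=2, parity even. Final level: S=1, L=2, J=3, parity even.
Parity must change: even → even — fails.
ΔJ = 0, ±1 (not J=0↔0): J: 2 → 3, ΔJ = +1 — passes.
ΔS = 0: S: 1 → 1 — passes.
ΔL = 0, ±1 (not L=0↔0): L: 3 → 2, ΔL = -1 — passes.

parity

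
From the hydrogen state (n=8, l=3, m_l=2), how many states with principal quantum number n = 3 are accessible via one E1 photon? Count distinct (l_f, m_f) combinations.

E1 requires Δl = ±1, so l_f ∈ {2, 4}; with 0 ≤ l_f ≤ n_f−1 = 2, the allowed l_f values are {2}.
For l_f = 2: m_f ∈ {m_i−1, m_i, m_i+1} ∩ [−2, 2] = {1, 2} → 2 states.
Total: 2.

2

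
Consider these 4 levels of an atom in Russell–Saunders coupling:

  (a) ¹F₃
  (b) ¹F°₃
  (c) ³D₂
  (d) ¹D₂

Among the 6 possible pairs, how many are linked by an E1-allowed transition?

2

(a)–(b): allowed.
(a)–(c): forbidden (parity, ΔS).
(a)–(d): forbidden (parity).
(b)–(c): forbidden (ΔS).
(b)–(d): allowed.
(c)–(d): forbidden (parity, ΔS).
Allowed pairs: 2 of 6.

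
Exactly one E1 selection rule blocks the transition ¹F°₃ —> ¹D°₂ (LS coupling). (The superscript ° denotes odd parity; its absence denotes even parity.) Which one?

Parity must change: odd → odd — ✗.
ΔS = 0: S: 0 → 0 — ✓.
ΔL = 0, ±1 (not L=0↔0): L: 3 → 2, ΔL = -1 — ✓.
ΔJ = 0, ±1 (not J=0↔0): J: 3 → 2, ΔJ = -1 — ✓.

parity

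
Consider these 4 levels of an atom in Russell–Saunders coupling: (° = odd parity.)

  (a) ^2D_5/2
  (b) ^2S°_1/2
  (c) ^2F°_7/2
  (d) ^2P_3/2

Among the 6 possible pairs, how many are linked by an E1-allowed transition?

2

(a)–(b): forbidden (ΔL, ΔJ).
(a)–(c): allowed.
(a)–(d): forbidden (parity).
(b)–(c): forbidden (parity, ΔL, ΔJ).
(b)–(d): allowed.
(c)–(d): forbidden (ΔL, ΔJ).
Allowed pairs: 2 of 6.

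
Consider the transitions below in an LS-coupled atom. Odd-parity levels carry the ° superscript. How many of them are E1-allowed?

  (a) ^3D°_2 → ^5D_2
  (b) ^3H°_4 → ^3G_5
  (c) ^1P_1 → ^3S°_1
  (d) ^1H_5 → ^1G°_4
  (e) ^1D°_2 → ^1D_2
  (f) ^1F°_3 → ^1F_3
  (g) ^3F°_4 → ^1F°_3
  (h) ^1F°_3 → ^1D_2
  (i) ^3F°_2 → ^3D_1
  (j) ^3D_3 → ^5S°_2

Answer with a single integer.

6

(a) forbidden (ΔS fails)
(b) allowed
(c) forbidden (ΔS fails)
(d) allowed
(e) allowed
(f) allowed
(g) forbidden (parity, ΔS fail)
(h) allowed
(i) allowed
(j) forbidden (ΔS, ΔL fail)
Total allowed: 6 of 10.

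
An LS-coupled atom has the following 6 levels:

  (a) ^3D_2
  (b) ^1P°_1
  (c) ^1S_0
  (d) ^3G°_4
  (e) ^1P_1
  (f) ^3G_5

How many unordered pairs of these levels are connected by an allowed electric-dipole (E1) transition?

3

(a)–(b): forbidden (ΔS).
(a)–(c): forbidden (parity, ΔS, ΔL, ΔJ).
(a)–(d): forbidden (ΔL, ΔJ).
(a)–(e): forbidden (parity, ΔS).
(a)–(f): forbidden (parity, ΔL, ΔJ).
(b)–(c): allowed.
(b)–(d): forbidden (parity, ΔS, ΔL, ΔJ).
(b)–(e): allowed.
(b)–(f): forbidden (ΔS, ΔL, ΔJ).
(c)–(d): forbidden (ΔS, ΔL, ΔJ).
(c)–(e): forbidden (parity).
(c)–(f): forbidden (parity, ΔS, ΔL, ΔJ).
(d)–(e): forbidden (ΔS, ΔL, ΔJ).
(d)–(f): allowed.
(e)–(f): forbidden (parity, ΔS, ΔL, ΔJ).
Allowed pairs: 3 of 15.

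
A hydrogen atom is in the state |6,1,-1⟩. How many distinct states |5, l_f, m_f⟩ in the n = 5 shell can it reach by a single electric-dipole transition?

4

E1 requires Δl = ±1, so l_f ∈ {0, 2}; with 0 ≤ l_f ≤ n_f−1 = 4, the allowed l_f values are {0, 2}.
For l_f = 0: m_f ∈ {m_i−1, m_i, m_i+1} ∩ [−0, 0] = {0} → 1 state.
For l_f = 2: m_f ∈ {m_i−1, m_i, m_i+1} ∩ [−2, 2] = {-2, -1, 0} → 3 states.
Total: 4.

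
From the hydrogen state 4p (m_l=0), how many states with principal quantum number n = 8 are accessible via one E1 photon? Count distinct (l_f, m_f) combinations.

4

E1 requires Δl = ±1, so l_f ∈ {0, 2}; with 0 ≤ l_f ≤ n_f−1 = 7, the allowed l_f values are {0, 2}.
For l_f = 0: m_f ∈ {m_i−1, m_i, m_i+1} ∩ [−0, 0] = {0} → 1 state.
For l_f = 2: m_f ∈ {m_i−1, m_i, m_i+1} ∩ [−2, 2] = {-1, 0, 1} → 3 states.
Total: 4.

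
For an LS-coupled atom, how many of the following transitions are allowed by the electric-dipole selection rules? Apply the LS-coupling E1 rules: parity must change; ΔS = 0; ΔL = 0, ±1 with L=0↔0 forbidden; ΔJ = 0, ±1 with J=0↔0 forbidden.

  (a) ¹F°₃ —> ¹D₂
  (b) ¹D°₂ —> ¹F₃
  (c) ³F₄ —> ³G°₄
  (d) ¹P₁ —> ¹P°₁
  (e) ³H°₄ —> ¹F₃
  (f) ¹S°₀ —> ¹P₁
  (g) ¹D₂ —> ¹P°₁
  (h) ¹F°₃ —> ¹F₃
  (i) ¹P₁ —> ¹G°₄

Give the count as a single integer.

(a) allowed
(b) allowed
(c) allowed
(d) allowed
(e) forbidden (ΔS, ΔL fail)
(f) allowed
(g) allowed
(h) allowed
(i) forbidden (ΔL, ΔJ fail)
Total allowed: 7 of 9.

7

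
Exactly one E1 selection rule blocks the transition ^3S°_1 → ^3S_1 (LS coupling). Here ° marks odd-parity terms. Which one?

Parity must change: odd → even — passes.
ΔS = 0: S: 1 → 1 — passes.
ΔL = 0, ±1 (not L=0↔0): L: 0 → 0, ΔL = +0 — fails.
ΔJ = 0, ±1 (not J=0↔0): J: 1 → 1, ΔJ = +0 — passes.

the L=0 ↔ L=0 exclusion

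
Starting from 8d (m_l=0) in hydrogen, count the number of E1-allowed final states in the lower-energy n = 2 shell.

3

E1 requires Δl = ±1, so l_f ∈ {1, 3}; with 0 ≤ l_f ≤ n_f−1 = 1, the allowed l_f values are {1}.
For l_f = 1: m_f ∈ {m_i−1, m_i, m_i+1} ∩ [−1, 1] = {-1, 0, 1} → 3 states.
Total: 3.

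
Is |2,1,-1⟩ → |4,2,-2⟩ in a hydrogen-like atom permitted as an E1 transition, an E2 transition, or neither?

Δl = 2 − 1 = +1; l_i + l_f = 3.
Δm_l = -1.
E1 (Δl = ±1, |Δm_l| ≤ 1): satisfied.
E2 (Δl = 0,±2, l_i+l_f ≥ 2, |Δm_l| ≤ 2): not satisfied.

E1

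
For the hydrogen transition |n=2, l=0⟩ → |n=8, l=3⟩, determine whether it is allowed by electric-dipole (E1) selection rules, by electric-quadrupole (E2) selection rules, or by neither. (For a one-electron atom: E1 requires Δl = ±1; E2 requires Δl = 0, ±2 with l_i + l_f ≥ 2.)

neither

Δl = 3 − 0 = +3; l_i + l_f = 3.
E1 (Δl = ±1): not satisfied.
E2 (Δl = 0,±2, l_i+l_f ≥ 2): not satisfied.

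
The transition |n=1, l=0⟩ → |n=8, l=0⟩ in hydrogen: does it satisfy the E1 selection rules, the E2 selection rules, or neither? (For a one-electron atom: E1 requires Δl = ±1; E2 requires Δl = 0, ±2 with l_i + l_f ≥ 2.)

Δl = 0 − 0 = +0; l_i + l_f = 0.
E1 (Δl = ±1): not satisfied.
E2 (Δl = 0,±2, l_i+l_f ≥ 2): not satisfied.

neither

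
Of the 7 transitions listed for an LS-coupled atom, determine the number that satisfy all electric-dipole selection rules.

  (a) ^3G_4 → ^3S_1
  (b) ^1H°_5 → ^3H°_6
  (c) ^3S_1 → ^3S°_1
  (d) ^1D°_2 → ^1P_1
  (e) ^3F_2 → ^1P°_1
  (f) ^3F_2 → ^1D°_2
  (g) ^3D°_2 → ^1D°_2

(a) forbidden (parity, ΔL, ΔJ fail)
(b) forbidden (parity, ΔS fail)
(c) forbidden (ΔL fails)
(d) allowed
(e) forbidden (ΔS, ΔL fail)
(f) forbidden (ΔS fails)
(g) forbidden (parity, ΔS fail)
Total allowed: 1 of 7.

1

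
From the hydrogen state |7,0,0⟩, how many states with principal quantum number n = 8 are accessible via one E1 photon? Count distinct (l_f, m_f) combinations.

E1 requires Δl = ±1, so l_f ∈ {-1, 1}; with 0 ≤ l_f ≤ n_f−1 = 7, the allowed l_f values are {1}.
For l_f = 1: m_f ∈ {m_i−1, m_i, m_i+1} ∩ [−1, 1] = {-1, 0, 1} → 3 states.
Total: 3.

3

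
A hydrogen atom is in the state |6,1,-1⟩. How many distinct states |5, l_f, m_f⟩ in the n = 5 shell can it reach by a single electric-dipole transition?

E1 requires Δl = ±1, so l_f ∈ {0, 2}; with 0 ≤ l_f ≤ n_f−1 = 4, the allowed l_f values are {0, 2}.
For l_f = 0: m_f ∈ {m_i−1, m_i, m_i+1} ∩ [−0, 0] = {0} → 1 state.
For l_f = 2: m_f ∈ {m_i−1, m_i, m_i+1} ∩ [−2, 2] = {-2, -1, 0} → 3 states.
Total: 4.

4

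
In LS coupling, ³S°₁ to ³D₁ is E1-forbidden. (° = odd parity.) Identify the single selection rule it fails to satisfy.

Parity must change: odd → even — satisfied.
ΔS = 0: S: 1 → 1 — satisfied.
ΔL = 0, ±1 (not L=0↔0): L: 0 → 2, ΔL = +2 — violated.
ΔJ = 0, ±1 (not J=0↔0): J: 1 → 1, ΔJ = +0 — satisfied.

the ΔL = 0, ±1 rule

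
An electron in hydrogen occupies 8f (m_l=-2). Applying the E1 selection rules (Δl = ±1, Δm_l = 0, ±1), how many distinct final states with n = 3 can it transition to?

E1 requires Δl = ±1, so l_f ∈ {2, 4}; with 0 ≤ l_f ≤ n_f−1 = 2, the allowed l_f values are {2}.
For l_f = 2: m_f ∈ {m_i−1, m_i, m_i+1} ∩ [−2, 2] = {-2, -1} → 2 states.
Total: 2.

2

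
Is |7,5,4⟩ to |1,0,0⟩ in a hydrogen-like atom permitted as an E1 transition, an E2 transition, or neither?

Δl = 0 − 5 = -5; l_i + l_f = 5.
Δm_l = -4.
E1 (Δl = ±1, |Δm_l| ≤ 1): not satisfied.
E2 (Δl = 0,±2, l_i+l_f ≥ 2, |Δm_l| ≤ 2): not satisfied.

neither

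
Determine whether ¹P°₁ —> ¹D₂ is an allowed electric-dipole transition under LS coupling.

Reading off the term symbols: S 0→0, L 1→2, J 1→2, parity odd→even.
Parity must change: odd → even — passes.
ΔS = 0: S: 0 → 0 — passes.
ΔL = 0, ±1 (not L=0↔0): L: 1 → 2, ΔL = +1 — passes.
ΔJ = 0, ±1 (not J=0↔0): J: 1 → 2, ΔJ = +1 — passes.
All four E1 rules are satisfied.

allowed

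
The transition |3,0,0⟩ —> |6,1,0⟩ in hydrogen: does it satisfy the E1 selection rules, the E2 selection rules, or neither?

E1

Δl = 1 − 0 = +1; l_i + l_f = 1.
Δm_l = +0.
E1 (Δl = ±1, |Δm_l| ≤ 1): satisfied.
E2 (Δl = 0,±2, l_i+l_f ≥ 2, |Δm_l| ≤ 2): not satisfied.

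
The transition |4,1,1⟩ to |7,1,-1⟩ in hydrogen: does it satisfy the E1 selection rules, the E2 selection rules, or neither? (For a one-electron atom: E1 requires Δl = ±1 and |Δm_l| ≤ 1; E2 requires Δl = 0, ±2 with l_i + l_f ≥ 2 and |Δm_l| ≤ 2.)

Δl = 1 − 1 = +0; l_i + l_f = 2.
Δm_l = -2.
E1 (Δl = ±1, |Δm_l| ≤ 1): not satisfied.
E2 (Δl = 0,±2, l_i+l_f ≥ 2, |Δm_l| ≤ 2): satisfied.

E2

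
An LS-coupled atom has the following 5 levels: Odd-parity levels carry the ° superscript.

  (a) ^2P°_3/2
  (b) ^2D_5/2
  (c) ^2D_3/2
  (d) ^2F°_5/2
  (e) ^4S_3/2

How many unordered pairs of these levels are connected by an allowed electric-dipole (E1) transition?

4

(a)–(b): allowed.
(a)–(c): allowed.
(a)–(d): forbidden (parity, ΔL).
(a)–(e): forbidden (ΔS).
(b)–(c): forbidden (parity).
(b)–(d): allowed.
(b)–(e): forbidden (parity, ΔS, ΔL).
(c)–(d): allowed.
(c)–(e): forbidden (parity, ΔS, ΔL).
(d)–(e): forbidden (ΔS, ΔL).
Allowed pairs: 4 of 10.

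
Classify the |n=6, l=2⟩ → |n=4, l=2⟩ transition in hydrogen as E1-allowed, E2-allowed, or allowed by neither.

Δl = 2 − 2 = +0; l_i + l_f = 4.
E1 (Δl = ±1): not satisfied.
E2 (Δl = 0,±2, l_i+l_f ≥ 2): satisfied.

E2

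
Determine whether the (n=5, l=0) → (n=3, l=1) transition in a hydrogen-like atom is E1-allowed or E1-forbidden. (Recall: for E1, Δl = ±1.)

allowed

Initial l = 0, final l = 1, so Δl = +1. E1 requires Δl = ±1: ✓.
All E1 selection rules are satisfied.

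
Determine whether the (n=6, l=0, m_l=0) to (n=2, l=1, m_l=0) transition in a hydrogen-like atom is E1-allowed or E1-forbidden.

allowed

Δl = 1 − 0 = +1; the E1 rule Δl = ±1 is ✓.
m_l: 0 → 0 (Δm_l = +0). |Δm_l| ≤ 1 ✓.
All E1 selection rules are satisfied.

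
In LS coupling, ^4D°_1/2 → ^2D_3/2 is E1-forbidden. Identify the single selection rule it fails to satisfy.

Initial level: S=3/2, L=2, J=1/2, parity odd. Final level: S=1/2, L=2, J=3/2, parity even.
ΔL = 0, ±1 (not L=0↔0): L: 2 → 2, ΔL = +0 — ok.
Parity must change: odd → even — ok.
ΔJ = 0, ±1 (not J=0↔0): J: 1/2 → 3/2, ΔJ = +1 — ok.
ΔS = 0: S: 3/2 → 1/2 — fails.

the ΔS = 0 rule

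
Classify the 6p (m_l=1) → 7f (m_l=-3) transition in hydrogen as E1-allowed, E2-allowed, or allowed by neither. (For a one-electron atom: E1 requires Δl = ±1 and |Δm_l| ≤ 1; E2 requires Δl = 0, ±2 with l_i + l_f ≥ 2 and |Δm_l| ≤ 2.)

neither

Δl = 3 − 1 = +2; l_i + l_f = 4.
Δm_l = -4.
E1 (Δl = ±1, |Δm_l| ≤ 1): not satisfied.
E2 (Δl = 0,±2, l_i+l_f ≥ 2, |Δm_l| ≤ 2): not satisfied.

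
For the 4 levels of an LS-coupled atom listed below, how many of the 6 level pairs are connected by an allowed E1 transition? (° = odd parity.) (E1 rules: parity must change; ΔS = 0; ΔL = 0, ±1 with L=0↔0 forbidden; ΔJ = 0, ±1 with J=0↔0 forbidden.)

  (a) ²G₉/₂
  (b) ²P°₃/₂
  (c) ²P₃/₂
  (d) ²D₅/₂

(a)–(b): forbidden (ΔL, ΔJ).
(a)–(c): forbidden (parity, ΔL, ΔJ).
(a)–(d): forbidden (parity, ΔL, ΔJ).
(b)–(c): allowed.
(b)–(d): allowed.
(c)–(d): forbidden (parity).
Allowed pairs: 2 of 6.

2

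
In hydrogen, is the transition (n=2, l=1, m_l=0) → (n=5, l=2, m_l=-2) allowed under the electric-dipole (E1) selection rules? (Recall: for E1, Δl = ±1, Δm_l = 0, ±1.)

Initial l = 1, final l = 2, so Δl = +1. E1 requires Δl = ±1: ✓.
Δm_l = -2 − (0) = -2. E1 requires Δm_l = 0, ±1: ✗.
The transition is electric-dipole forbidden.

forbidden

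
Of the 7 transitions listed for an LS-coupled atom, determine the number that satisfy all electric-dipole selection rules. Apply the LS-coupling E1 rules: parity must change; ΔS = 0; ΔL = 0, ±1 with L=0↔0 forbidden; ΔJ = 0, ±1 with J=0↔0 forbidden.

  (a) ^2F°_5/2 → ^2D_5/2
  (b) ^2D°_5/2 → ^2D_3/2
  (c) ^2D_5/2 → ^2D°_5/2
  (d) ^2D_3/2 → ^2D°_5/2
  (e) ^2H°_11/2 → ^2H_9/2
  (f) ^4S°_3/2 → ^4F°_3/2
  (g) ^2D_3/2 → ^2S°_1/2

(a) allowed
(b) allowed
(c) allowed
(d) allowed
(e) allowed
(f) forbidden (parity, ΔL fail)
(g) forbidden (ΔL fails)
Total allowed: 5 of 7.

5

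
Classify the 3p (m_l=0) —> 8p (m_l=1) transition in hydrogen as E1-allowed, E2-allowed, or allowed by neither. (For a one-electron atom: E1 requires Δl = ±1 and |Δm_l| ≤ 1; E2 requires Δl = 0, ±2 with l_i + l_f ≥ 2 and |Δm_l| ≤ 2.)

Δl = 1 − 1 = +0; l_i + l_f = 2.
Δm_l = +1.
E1 (Δl = ±1, |Δm_l| ≤ 1): not satisfied.
E2 (Δl = 0,±2, l_i+l_f ≥ 2, |Δm_l| ≤ 2): satisfied.

E2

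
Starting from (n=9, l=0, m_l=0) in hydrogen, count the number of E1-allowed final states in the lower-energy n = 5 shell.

3

E1 requires Δl = ±1, so l_f ∈ {-1, 1}; with 0 ≤ l_f ≤ n_f−1 = 4, the allowed l_f values are {1}.
For l_f = 1: m_f ∈ {m_i−1, m_i, m_i+1} ∩ [−1, 1] = {-1, 0, 1} → 3 states.
Total: 3.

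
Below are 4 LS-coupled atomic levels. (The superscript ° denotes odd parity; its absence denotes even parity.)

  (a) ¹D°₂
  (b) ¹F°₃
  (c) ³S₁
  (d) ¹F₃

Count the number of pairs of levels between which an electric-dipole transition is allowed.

2

(a)–(b): forbidden (parity).
(a)–(c): forbidden (ΔS, ΔL).
(a)–(d): allowed.
(b)–(c): forbidden (ΔS, ΔL, ΔJ).
(b)–(d): allowed.
(c)–(d): forbidden (parity, ΔS, ΔL, ΔJ).
Allowed pairs: 2 of 6.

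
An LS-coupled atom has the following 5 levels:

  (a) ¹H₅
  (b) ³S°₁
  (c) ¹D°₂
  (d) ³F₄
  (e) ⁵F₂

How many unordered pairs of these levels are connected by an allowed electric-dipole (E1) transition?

(a)–(b): forbidden (ΔS, ΔL, ΔJ).
(a)–(c): forbidden (ΔL, ΔJ).
(a)–(d): forbidden (parity, ΔS, ΔL).
(a)–(e): forbidden (parity, ΔS, ΔL, ΔJ).
(b)–(c): forbidden (parity, ΔS, ΔL).
(b)–(d): forbidden (ΔL, ΔJ).
(b)–(e): forbidden (ΔS, ΔL).
(c)–(d): forbidden (ΔS, ΔJ).
(c)–(e): forbidden (ΔS).
(d)–(e): forbidden (parity, ΔS, ΔJ).
Allowed pairs: 0 of 10.

0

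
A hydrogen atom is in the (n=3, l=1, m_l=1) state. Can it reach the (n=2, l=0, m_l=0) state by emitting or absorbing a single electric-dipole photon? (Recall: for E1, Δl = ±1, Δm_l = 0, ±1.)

allowed

l: 1 → 0 (Δl = -1). Δl = ±1 ✓.
m_l: 1 → 0 (Δm_l = -1). |Δm_l| ≤ 1 ✓.
All E1 selection rules are satisfied.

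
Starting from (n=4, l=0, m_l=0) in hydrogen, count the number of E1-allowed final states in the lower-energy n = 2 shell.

3

E1 requires Δl = ±1, so l_f ∈ {-1, 1}; with 0 ≤ l_f ≤ n_f−1 = 1, the allowed l_f values are {1}.
For l_f = 1: m_f ∈ {m_i−1, m_i, m_i+1} ∩ [−1, 1] = {-1, 0, 1} → 3 states.
Total: 3.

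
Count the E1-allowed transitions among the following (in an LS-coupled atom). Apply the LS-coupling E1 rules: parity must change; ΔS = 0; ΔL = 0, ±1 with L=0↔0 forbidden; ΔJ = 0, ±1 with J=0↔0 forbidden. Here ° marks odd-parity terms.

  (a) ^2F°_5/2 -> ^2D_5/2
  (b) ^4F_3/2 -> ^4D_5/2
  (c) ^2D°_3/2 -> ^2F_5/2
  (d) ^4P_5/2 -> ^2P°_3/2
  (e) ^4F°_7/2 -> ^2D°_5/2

(a) allowed
(b) forbidden (parity fails)
(c) allowed
(d) forbidden (ΔS fails)
(e) forbidden (parity, ΔS fail)
Total allowed: 2 of 5.

2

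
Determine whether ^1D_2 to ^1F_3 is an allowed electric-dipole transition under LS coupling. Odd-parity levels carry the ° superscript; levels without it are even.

Parity must change: even → even — fails.
ΔS = 0: S: 0 → 0 — passes.
ΔL = 0, ±1 (not L=0↔0): L: 2 → 3, ΔL = +1 — passes.
ΔJ = 0, ±1 (not J=0↔0): J: 2 → 3, ΔJ = +1 — passes.
Rule(s) violated: parity.

forbidden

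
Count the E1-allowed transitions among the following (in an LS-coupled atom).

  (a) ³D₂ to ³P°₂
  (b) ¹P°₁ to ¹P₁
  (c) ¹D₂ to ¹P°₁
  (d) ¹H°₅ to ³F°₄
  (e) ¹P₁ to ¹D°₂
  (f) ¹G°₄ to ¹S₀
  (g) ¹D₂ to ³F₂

4

(a) allowed
(b) allowed
(c) allowed
(d) forbidden (parity, ΔS, ΔL fail)
(e) allowed
(f) forbidden (ΔL, ΔJ fail)
(g) forbidden (parity, ΔS fail)
Total allowed: 4 of 7.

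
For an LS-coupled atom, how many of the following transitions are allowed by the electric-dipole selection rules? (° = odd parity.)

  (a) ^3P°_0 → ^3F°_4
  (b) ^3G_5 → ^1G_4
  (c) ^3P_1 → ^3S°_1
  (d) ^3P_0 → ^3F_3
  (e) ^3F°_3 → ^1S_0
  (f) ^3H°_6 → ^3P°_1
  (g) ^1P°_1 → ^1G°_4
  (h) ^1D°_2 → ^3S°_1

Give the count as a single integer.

1

(a) forbidden (parity, ΔL, ΔJ fail)
(b) forbidden (parity, ΔS fail)
(c) allowed
(d) forbidden (parity, ΔL, ΔJ fail)
(e) forbidden (ΔS, ΔL, ΔJ fail)
(f) forbidden (parity, ΔL, ΔJ fail)
(g) forbidden (parity, ΔL, ΔJ fail)
(h) forbidden (parity, ΔS, ΔL fail)
Total allowed: 1 of 8.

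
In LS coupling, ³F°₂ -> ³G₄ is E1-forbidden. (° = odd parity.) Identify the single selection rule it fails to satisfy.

Initial level: S=1, L=3, J=2, parity odd. Final level: S=1, L=4, J=4, parity even.
Parity must change: odd → even — ✓.
ΔS = 0: S: 1 → 1 — ✓.
ΔL = 0, ±1 (not L=0↔0): L: 3 → 4, ΔL = +1 — ✓.
ΔJ = 0, ±1 (not J=0↔0): J: 2 → 4, ΔJ = +2 — ✗.

the ΔJ = 0, ±1 rule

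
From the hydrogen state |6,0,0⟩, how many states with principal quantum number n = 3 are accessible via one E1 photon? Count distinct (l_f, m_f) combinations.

3

E1 requires Δl = ±1, so l_f ∈ {-1, 1}; with 0 ≤ l_f ≤ n_f−1 = 2, the allowed l_f values are {1}.
For l_f = 1: m_f ∈ {m_i−1, m_i, m_i+1} ∩ [−1, 1] = {-1, 0, 1} → 3 states.
Total: 3.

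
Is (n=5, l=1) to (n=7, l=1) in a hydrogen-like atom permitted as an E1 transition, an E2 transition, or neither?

E2

Δl = 1 − 1 = +0; l_i + l_f = 2.
E1 (Δl = ±1): not satisfied.
E2 (Δl = 0,±2, l_i+l_f ≥ 2): satisfied.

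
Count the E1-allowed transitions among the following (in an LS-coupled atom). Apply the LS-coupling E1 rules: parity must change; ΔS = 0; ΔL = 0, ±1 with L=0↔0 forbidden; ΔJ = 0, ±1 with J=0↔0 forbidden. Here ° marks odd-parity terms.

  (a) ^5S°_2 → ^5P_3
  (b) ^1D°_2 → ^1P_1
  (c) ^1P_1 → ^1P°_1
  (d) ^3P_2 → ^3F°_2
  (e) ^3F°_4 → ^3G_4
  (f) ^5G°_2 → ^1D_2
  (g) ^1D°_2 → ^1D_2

(a) allowed
(b) allowed
(c) allowed
(d) forbidden (ΔL fails)
(e) allowed
(f) forbidden (ΔS, ΔL fail)
(g) allowed
Total allowed: 5 of 7.

5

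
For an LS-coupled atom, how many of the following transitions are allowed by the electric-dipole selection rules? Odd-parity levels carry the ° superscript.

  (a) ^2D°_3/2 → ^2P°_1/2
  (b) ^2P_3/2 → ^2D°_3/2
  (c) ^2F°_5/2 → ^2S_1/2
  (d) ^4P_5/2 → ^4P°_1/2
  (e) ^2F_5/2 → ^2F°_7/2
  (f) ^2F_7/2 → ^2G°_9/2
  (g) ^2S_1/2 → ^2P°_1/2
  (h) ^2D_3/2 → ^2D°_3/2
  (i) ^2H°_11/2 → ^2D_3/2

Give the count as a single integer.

(a) forbidden (parity fails)
(b) allowed
(c) forbidden (ΔL, ΔJ fail)
(d) forbidden (ΔJ fails)
(e) allowed
(f) allowed
(g) allowed
(h) allowed
(i) forbidden (ΔL, ΔJ fail)
Total allowed: 5 of 9.

5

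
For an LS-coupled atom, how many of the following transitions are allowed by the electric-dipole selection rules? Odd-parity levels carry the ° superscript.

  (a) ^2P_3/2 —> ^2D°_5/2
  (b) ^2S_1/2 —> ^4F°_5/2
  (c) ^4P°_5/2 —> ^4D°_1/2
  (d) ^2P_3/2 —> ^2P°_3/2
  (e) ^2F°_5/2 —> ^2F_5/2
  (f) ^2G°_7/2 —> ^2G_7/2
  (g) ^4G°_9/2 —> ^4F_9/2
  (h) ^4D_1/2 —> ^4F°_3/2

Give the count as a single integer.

(a) allowed
(b) forbidden (ΔS, ΔL, ΔJ fail)
(c) forbidden (parity, ΔJ fail)
(d) allowed
(e) allowed
(f) allowed
(g) allowed
(h) allowed
Total allowed: 6 of 8.

6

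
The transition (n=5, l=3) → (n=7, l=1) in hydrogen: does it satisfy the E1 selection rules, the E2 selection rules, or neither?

Δl = 1 − 3 = -2; l_i + l_f = 4.
E1 (Δl = ±1): not satisfied.
E2 (Δl = 0,±2, l_i+l_f ≥ 2): satisfied.

E2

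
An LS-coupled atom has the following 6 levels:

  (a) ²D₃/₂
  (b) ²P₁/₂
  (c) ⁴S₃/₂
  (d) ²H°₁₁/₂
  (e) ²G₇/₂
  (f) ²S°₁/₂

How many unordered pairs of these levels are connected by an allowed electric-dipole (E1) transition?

(a)–(b): forbidden (parity).
(a)–(c): forbidden (parity, ΔS, ΔL).
(a)–(d): forbidden (ΔL, ΔJ).
(a)–(e): forbidden (parity, ΔL, ΔJ).
(a)–(f): forbidden (ΔL).
(b)–(c): forbidden (parity, ΔS).
(b)–(d): forbidden (ΔL, ΔJ).
(b)–(e): forbidden (parity, ΔL, ΔJ).
(b)–(f): allowed.
(c)–(d): forbidden (ΔS, ΔL, ΔJ).
(c)–(e): forbidden (parity, ΔS, ΔL, ΔJ).
(c)–(f): forbidden (ΔS, ΔL).
(d)–(e): forbidden (ΔJ).
(d)–(f): forbidden (parity, ΔL, ΔJ).
(e)–(f): forbidden (ΔL, ΔJ).
Allowed pairs: 1 of 15.

1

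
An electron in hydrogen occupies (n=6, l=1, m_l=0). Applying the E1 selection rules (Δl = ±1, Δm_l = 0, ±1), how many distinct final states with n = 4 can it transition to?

4

E1 requires Δl = ±1, so l_f ∈ {0, 2}; with 0 ≤ l_f ≤ n_f−1 = 3, the allowed l_f values are {0, 2}.
For l_f = 0: m_f ∈ {m_i−1, m_i, m_i+1} ∩ [−0, 0] = {0} → 1 state.
For l_f = 2: m_f ∈ {m_i−1, m_i, m_i+1} ∩ [−2, 2] = {-1, 0, 1} → 3 states.
Total: 4.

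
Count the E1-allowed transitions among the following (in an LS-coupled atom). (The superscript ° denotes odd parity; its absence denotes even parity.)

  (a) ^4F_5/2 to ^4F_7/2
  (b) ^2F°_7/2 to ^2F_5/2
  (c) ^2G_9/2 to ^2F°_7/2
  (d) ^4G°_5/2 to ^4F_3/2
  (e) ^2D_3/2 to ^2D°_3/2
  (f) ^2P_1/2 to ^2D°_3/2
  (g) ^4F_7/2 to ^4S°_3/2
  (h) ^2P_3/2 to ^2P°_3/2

6

(a) forbidden (parity fails)
(b) allowed
(c) allowed
(d) allowed
(e) allowed
(f) allowed
(g) forbidden (ΔL, ΔJ fail)
(h) allowed
Total allowed: 6 of 8.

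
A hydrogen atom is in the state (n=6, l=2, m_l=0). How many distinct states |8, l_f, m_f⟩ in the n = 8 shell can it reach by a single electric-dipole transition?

E1 requires Δl = ±1, so l_f ∈ {1, 3}; with 0 ≤ l_f ≤ n_f−1 = 7, the allowed l_f values are {1, 3}.
For l_f = 1: m_f ∈ {m_i−1, m_i, m_i+1} ∩ [−1, 1] = {-1, 0, 1} → 3 states.
For l_f = 3: m_f ∈ {m_i−1, m_i, m_i+1} ∩ [−3, 3] = {-1, 0, 1} → 3 states.
Total: 6.

6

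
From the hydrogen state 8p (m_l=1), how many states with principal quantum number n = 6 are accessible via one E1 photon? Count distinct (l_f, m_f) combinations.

E1 requires Δl = ±1, so l_f ∈ {0, 2}; with 0 ≤ l_f ≤ n_f−1 = 5, the allowed l_f values are {0, 2}.
For l_f = 0: m_f ∈ {m_i−1, m_i, m_i+1} ∩ [−0, 0] = {0} → 1 state.
For l_f = 2: m_f ∈ {m_i−1, m_i, m_i+1} ∩ [−2, 2] = {0, 1, 2} → 3 states.
Total: 4.

4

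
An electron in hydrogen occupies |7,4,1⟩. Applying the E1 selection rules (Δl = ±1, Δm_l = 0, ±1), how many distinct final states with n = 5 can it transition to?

E1 requires Δl = ±1, so l_f ∈ {3, 5}; with 0 ≤ l_f ≤ n_f−1 = 4, the allowed l_f values are {3}.
For l_f = 3: m_f ∈ {m_i−1, m_i, m_i+1} ∩ [−3, 3] = {0, 1, 2} → 3 states.
Total: 3.

3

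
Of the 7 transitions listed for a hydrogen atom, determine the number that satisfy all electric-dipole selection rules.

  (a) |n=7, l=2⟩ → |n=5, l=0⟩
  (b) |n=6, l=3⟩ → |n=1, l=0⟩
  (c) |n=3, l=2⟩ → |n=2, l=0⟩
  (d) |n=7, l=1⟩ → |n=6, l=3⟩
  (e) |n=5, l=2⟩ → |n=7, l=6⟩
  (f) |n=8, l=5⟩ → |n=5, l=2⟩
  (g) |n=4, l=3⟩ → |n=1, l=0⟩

(a) forbidden — Δl = -2 (E1 requires Δl = ±1)
(b) forbidden — Δl = -3 (E1 requires Δl = ±1)
(c) forbidden — Δl = -2 (E1 requires Δl = ±1)
(d) forbidden — Δl = +2 (E1 requires Δl = ±1)
(e) forbidden — Δl = +4 (E1 requires Δl = ±1)
(f) forbidden — Δl = -3 (E1 requires Δl = ±1)
(g) forbidden — Δl = -3 (E1 requires Δl = ±1)
Total allowed: 0 of 7.

0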